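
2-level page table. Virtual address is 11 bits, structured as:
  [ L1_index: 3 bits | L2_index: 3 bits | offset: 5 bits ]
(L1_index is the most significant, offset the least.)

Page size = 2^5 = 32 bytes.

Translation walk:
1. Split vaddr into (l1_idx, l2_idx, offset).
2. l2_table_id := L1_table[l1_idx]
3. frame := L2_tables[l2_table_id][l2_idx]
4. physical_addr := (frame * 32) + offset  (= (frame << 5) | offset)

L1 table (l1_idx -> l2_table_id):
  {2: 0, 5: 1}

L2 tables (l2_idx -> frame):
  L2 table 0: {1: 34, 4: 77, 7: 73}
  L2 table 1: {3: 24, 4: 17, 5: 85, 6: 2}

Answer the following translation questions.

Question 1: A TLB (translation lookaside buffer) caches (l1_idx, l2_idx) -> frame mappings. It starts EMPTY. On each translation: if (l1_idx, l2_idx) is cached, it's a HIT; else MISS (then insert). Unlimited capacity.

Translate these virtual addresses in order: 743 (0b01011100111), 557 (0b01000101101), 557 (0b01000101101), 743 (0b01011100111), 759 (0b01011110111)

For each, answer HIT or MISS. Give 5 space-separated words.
vaddr=743: (2,7) not in TLB -> MISS, insert
vaddr=557: (2,1) not in TLB -> MISS, insert
vaddr=557: (2,1) in TLB -> HIT
vaddr=743: (2,7) in TLB -> HIT
vaddr=759: (2,7) in TLB -> HIT

Answer: MISS MISS HIT HIT HIT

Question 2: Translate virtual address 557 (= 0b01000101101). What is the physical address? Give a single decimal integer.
vaddr = 557 = 0b01000101101
Split: l1_idx=2, l2_idx=1, offset=13
L1[2] = 0
L2[0][1] = 34
paddr = 34 * 32 + 13 = 1101

Answer: 1101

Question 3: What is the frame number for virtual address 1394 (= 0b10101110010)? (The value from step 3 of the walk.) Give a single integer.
vaddr = 1394: l1_idx=5, l2_idx=3
L1[5] = 1; L2[1][3] = 24

Answer: 24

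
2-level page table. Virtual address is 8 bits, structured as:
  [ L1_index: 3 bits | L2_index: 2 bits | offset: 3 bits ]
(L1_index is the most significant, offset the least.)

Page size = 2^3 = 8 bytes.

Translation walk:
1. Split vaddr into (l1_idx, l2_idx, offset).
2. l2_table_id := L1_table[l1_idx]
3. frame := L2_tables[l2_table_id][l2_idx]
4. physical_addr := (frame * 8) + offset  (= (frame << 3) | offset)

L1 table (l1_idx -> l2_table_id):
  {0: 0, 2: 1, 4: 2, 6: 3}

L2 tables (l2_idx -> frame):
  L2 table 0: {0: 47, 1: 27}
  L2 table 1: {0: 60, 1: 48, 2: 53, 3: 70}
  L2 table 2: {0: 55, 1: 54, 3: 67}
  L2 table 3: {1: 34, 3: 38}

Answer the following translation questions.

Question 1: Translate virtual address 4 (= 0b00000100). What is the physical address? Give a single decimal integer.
Answer: 380

Derivation:
vaddr = 4 = 0b00000100
Split: l1_idx=0, l2_idx=0, offset=4
L1[0] = 0
L2[0][0] = 47
paddr = 47 * 8 + 4 = 380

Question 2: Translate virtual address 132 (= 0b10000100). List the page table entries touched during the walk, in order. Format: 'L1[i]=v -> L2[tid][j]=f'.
vaddr = 132 = 0b10000100
Split: l1_idx=4, l2_idx=0, offset=4

Answer: L1[4]=2 -> L2[2][0]=55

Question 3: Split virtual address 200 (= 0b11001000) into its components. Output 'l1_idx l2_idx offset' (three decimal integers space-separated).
Answer: 6 1 0

Derivation:
vaddr = 200 = 0b11001000
  top 3 bits -> l1_idx = 6
  next 2 bits -> l2_idx = 1
  bottom 3 bits -> offset = 0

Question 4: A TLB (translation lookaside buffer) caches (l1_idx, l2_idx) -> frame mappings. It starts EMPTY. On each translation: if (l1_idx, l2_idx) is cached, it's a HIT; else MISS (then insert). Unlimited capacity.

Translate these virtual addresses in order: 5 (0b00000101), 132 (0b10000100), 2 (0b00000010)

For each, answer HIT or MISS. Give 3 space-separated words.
vaddr=5: (0,0) not in TLB -> MISS, insert
vaddr=132: (4,0) not in TLB -> MISS, insert
vaddr=2: (0,0) in TLB -> HIT

Answer: MISS MISS HIT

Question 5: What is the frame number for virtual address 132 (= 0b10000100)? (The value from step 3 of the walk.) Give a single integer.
vaddr = 132: l1_idx=4, l2_idx=0
L1[4] = 2; L2[2][0] = 55

Answer: 55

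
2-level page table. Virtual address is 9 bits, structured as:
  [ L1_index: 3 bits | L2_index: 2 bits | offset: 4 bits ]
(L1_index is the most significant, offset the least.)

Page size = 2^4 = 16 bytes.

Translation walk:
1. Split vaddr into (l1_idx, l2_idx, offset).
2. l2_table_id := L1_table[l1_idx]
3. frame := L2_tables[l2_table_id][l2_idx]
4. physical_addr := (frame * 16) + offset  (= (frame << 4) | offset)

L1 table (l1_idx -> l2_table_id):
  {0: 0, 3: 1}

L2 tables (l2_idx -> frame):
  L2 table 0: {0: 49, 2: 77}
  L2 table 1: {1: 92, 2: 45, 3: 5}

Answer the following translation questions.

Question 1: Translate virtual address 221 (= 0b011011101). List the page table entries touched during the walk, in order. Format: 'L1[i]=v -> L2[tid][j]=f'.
Answer: L1[3]=1 -> L2[1][1]=92

Derivation:
vaddr = 221 = 0b011011101
Split: l1_idx=3, l2_idx=1, offset=13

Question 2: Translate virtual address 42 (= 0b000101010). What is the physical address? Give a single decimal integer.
vaddr = 42 = 0b000101010
Split: l1_idx=0, l2_idx=2, offset=10
L1[0] = 0
L2[0][2] = 77
paddr = 77 * 16 + 10 = 1242

Answer: 1242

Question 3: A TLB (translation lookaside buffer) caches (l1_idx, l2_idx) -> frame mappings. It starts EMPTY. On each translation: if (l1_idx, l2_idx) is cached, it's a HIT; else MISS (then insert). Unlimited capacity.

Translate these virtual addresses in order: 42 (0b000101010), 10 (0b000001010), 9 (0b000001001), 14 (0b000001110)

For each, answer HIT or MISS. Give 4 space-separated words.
Answer: MISS MISS HIT HIT

Derivation:
vaddr=42: (0,2) not in TLB -> MISS, insert
vaddr=10: (0,0) not in TLB -> MISS, insert
vaddr=9: (0,0) in TLB -> HIT
vaddr=14: (0,0) in TLB -> HIT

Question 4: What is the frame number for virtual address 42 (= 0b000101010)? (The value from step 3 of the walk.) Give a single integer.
vaddr = 42: l1_idx=0, l2_idx=2
L1[0] = 0; L2[0][2] = 77

Answer: 77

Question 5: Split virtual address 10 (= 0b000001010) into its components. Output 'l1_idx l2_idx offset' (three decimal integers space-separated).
vaddr = 10 = 0b000001010
  top 3 bits -> l1_idx = 0
  next 2 bits -> l2_idx = 0
  bottom 4 bits -> offset = 10

Answer: 0 0 10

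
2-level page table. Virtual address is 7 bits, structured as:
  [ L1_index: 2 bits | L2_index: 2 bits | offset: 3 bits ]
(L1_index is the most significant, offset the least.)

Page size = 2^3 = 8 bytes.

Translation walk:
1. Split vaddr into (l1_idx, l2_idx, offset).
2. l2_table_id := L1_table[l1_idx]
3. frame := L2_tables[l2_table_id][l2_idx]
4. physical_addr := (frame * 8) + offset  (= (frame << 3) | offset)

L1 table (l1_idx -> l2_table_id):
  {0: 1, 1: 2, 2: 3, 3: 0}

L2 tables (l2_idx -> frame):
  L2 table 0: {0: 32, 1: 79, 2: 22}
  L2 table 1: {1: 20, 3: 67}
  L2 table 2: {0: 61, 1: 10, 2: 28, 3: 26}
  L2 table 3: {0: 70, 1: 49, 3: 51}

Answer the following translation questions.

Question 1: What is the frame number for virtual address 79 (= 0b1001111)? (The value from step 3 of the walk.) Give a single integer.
vaddr = 79: l1_idx=2, l2_idx=1
L1[2] = 3; L2[3][1] = 49

Answer: 49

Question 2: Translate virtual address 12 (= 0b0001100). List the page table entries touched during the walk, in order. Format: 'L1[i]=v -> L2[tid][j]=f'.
Answer: L1[0]=1 -> L2[1][1]=20

Derivation:
vaddr = 12 = 0b0001100
Split: l1_idx=0, l2_idx=1, offset=4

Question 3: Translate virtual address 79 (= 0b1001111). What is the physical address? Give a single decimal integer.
vaddr = 79 = 0b1001111
Split: l1_idx=2, l2_idx=1, offset=7
L1[2] = 3
L2[3][1] = 49
paddr = 49 * 8 + 7 = 399

Answer: 399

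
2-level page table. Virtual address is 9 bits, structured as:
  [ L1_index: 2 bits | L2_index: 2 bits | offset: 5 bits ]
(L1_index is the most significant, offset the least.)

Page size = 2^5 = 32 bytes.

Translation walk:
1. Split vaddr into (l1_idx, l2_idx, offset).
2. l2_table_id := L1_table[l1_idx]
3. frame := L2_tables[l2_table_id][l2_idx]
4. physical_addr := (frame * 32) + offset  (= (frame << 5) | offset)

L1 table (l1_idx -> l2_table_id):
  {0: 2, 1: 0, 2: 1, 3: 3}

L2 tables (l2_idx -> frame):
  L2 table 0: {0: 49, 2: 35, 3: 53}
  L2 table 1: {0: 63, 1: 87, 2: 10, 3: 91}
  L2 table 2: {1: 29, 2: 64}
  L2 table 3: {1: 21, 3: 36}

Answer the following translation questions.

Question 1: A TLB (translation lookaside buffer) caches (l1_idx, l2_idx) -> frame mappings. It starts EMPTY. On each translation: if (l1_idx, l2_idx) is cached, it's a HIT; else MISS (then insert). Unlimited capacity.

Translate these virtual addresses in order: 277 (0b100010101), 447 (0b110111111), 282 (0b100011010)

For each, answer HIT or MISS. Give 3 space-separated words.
vaddr=277: (2,0) not in TLB -> MISS, insert
vaddr=447: (3,1) not in TLB -> MISS, insert
vaddr=282: (2,0) in TLB -> HIT

Answer: MISS MISS HIT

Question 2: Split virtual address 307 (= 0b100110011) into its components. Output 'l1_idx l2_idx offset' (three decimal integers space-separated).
Answer: 2 1 19

Derivation:
vaddr = 307 = 0b100110011
  top 2 bits -> l1_idx = 2
  next 2 bits -> l2_idx = 1
  bottom 5 bits -> offset = 19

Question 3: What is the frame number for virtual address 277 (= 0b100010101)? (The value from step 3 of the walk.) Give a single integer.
Answer: 63

Derivation:
vaddr = 277: l1_idx=2, l2_idx=0
L1[2] = 1; L2[1][0] = 63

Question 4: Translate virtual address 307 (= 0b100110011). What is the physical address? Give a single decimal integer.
Answer: 2803

Derivation:
vaddr = 307 = 0b100110011
Split: l1_idx=2, l2_idx=1, offset=19
L1[2] = 1
L2[1][1] = 87
paddr = 87 * 32 + 19 = 2803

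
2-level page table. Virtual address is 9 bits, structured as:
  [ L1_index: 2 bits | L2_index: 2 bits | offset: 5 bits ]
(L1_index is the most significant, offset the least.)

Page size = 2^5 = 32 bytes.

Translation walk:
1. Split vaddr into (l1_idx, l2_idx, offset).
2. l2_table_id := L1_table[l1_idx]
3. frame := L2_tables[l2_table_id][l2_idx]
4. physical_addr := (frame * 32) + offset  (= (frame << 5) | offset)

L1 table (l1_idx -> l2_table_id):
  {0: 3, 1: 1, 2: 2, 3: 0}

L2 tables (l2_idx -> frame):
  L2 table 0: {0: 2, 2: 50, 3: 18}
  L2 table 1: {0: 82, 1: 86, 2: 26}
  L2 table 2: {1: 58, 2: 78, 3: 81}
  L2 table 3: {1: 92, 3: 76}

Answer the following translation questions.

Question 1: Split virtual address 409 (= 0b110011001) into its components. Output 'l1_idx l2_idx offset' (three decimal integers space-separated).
vaddr = 409 = 0b110011001
  top 2 bits -> l1_idx = 3
  next 2 bits -> l2_idx = 0
  bottom 5 bits -> offset = 25

Answer: 3 0 25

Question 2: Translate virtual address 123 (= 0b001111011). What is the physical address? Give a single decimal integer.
vaddr = 123 = 0b001111011
Split: l1_idx=0, l2_idx=3, offset=27
L1[0] = 3
L2[3][3] = 76
paddr = 76 * 32 + 27 = 2459

Answer: 2459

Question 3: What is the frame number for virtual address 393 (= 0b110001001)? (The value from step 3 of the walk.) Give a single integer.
vaddr = 393: l1_idx=3, l2_idx=0
L1[3] = 0; L2[0][0] = 2

Answer: 2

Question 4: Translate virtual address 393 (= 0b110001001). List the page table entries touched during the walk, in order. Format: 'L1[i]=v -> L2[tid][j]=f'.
Answer: L1[3]=0 -> L2[0][0]=2

Derivation:
vaddr = 393 = 0b110001001
Split: l1_idx=3, l2_idx=0, offset=9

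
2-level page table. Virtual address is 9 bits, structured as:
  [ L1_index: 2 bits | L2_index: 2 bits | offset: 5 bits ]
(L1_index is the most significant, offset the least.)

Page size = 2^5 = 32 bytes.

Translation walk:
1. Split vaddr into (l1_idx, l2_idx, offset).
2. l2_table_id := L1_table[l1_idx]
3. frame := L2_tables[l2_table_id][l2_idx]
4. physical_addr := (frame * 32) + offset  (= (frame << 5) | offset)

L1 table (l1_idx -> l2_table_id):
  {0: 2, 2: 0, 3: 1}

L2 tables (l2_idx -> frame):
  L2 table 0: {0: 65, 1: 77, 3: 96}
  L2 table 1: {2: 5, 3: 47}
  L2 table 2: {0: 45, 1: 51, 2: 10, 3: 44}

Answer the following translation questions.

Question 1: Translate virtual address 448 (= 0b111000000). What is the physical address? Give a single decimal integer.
Answer: 160

Derivation:
vaddr = 448 = 0b111000000
Split: l1_idx=3, l2_idx=2, offset=0
L1[3] = 1
L2[1][2] = 5
paddr = 5 * 32 + 0 = 160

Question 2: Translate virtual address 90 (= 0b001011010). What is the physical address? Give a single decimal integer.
Answer: 346

Derivation:
vaddr = 90 = 0b001011010
Split: l1_idx=0, l2_idx=2, offset=26
L1[0] = 2
L2[2][2] = 10
paddr = 10 * 32 + 26 = 346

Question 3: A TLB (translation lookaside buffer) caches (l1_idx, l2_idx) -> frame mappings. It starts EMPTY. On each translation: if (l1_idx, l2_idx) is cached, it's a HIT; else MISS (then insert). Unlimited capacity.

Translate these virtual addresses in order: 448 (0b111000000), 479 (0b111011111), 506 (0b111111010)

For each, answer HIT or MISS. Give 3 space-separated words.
vaddr=448: (3,2) not in TLB -> MISS, insert
vaddr=479: (3,2) in TLB -> HIT
vaddr=506: (3,3) not in TLB -> MISS, insert

Answer: MISS HIT MISS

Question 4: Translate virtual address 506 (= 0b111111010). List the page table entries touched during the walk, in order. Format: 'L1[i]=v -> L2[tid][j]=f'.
vaddr = 506 = 0b111111010
Split: l1_idx=3, l2_idx=3, offset=26

Answer: L1[3]=1 -> L2[1][3]=47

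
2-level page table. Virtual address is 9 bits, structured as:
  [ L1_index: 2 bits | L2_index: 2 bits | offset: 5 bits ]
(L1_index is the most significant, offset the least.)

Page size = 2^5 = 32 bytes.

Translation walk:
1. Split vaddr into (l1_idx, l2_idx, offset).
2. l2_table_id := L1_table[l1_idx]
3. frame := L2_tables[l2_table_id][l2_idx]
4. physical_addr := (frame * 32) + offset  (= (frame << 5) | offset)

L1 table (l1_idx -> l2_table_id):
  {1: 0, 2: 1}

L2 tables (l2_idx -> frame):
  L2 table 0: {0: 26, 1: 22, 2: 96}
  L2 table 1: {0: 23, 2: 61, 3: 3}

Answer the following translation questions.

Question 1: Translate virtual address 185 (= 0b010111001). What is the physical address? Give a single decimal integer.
vaddr = 185 = 0b010111001
Split: l1_idx=1, l2_idx=1, offset=25
L1[1] = 0
L2[0][1] = 22
paddr = 22 * 32 + 25 = 729

Answer: 729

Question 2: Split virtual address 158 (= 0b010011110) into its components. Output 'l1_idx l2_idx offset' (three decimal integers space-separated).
Answer: 1 0 30

Derivation:
vaddr = 158 = 0b010011110
  top 2 bits -> l1_idx = 1
  next 2 bits -> l2_idx = 0
  bottom 5 bits -> offset = 30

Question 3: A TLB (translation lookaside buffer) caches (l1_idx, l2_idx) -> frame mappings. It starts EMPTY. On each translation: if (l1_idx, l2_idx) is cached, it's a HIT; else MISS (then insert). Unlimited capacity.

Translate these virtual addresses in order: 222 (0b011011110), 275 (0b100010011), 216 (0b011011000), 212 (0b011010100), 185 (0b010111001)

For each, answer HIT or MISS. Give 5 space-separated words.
vaddr=222: (1,2) not in TLB -> MISS, insert
vaddr=275: (2,0) not in TLB -> MISS, insert
vaddr=216: (1,2) in TLB -> HIT
vaddr=212: (1,2) in TLB -> HIT
vaddr=185: (1,1) not in TLB -> MISS, insert

Answer: MISS MISS HIT HIT MISS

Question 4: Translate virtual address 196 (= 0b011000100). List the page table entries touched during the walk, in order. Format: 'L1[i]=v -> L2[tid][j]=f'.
vaddr = 196 = 0b011000100
Split: l1_idx=1, l2_idx=2, offset=4

Answer: L1[1]=0 -> L2[0][2]=96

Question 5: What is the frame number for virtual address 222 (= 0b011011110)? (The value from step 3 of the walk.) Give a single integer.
Answer: 96

Derivation:
vaddr = 222: l1_idx=1, l2_idx=2
L1[1] = 0; L2[0][2] = 96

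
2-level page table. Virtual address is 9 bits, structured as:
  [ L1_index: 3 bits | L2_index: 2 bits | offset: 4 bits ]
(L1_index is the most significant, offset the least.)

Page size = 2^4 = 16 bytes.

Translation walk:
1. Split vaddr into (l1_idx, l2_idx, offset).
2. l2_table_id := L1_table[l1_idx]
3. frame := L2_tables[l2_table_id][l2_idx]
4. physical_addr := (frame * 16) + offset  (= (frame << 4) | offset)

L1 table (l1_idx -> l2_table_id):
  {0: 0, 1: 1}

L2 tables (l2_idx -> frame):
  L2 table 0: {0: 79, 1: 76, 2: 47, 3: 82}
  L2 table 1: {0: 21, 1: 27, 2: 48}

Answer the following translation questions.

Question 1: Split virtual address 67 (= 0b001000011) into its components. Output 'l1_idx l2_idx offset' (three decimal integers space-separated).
Answer: 1 0 3

Derivation:
vaddr = 67 = 0b001000011
  top 3 bits -> l1_idx = 1
  next 2 bits -> l2_idx = 0
  bottom 4 bits -> offset = 3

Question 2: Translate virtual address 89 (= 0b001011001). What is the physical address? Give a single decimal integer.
Answer: 441

Derivation:
vaddr = 89 = 0b001011001
Split: l1_idx=1, l2_idx=1, offset=9
L1[1] = 1
L2[1][1] = 27
paddr = 27 * 16 + 9 = 441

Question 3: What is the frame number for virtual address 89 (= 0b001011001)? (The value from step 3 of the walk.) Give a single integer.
vaddr = 89: l1_idx=1, l2_idx=1
L1[1] = 1; L2[1][1] = 27

Answer: 27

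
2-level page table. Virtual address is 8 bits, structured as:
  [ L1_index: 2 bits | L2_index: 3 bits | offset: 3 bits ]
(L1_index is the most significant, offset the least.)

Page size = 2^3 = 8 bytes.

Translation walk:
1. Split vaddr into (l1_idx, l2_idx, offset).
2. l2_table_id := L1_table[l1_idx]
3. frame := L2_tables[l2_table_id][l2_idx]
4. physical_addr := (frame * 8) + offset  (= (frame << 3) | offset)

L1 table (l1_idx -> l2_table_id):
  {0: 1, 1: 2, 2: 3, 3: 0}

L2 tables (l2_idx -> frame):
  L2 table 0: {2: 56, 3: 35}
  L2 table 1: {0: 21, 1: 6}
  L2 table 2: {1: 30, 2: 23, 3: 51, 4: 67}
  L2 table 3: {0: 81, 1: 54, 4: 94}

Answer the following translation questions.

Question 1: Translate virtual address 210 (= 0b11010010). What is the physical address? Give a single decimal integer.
vaddr = 210 = 0b11010010
Split: l1_idx=3, l2_idx=2, offset=2
L1[3] = 0
L2[0][2] = 56
paddr = 56 * 8 + 2 = 450

Answer: 450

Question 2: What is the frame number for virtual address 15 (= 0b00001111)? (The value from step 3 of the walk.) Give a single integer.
vaddr = 15: l1_idx=0, l2_idx=1
L1[0] = 1; L2[1][1] = 6

Answer: 6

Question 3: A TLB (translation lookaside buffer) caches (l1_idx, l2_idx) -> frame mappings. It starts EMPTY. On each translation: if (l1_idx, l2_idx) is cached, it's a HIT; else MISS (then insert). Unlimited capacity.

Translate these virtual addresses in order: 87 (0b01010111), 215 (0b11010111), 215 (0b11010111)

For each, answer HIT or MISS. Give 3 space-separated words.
vaddr=87: (1,2) not in TLB -> MISS, insert
vaddr=215: (3,2) not in TLB -> MISS, insert
vaddr=215: (3,2) in TLB -> HIT

Answer: MISS MISS HIT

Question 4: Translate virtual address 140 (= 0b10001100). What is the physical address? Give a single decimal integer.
Answer: 436

Derivation:
vaddr = 140 = 0b10001100
Split: l1_idx=2, l2_idx=1, offset=4
L1[2] = 3
L2[3][1] = 54
paddr = 54 * 8 + 4 = 436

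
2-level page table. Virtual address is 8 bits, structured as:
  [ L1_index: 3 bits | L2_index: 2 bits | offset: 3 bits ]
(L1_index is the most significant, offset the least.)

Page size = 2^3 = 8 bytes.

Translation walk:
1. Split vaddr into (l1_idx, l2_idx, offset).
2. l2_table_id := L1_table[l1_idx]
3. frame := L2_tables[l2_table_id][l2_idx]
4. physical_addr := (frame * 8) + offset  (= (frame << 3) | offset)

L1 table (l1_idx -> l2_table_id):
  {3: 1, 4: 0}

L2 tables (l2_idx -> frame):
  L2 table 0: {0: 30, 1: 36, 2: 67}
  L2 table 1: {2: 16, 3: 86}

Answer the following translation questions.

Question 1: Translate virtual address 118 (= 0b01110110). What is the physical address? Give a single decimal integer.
Answer: 134

Derivation:
vaddr = 118 = 0b01110110
Split: l1_idx=3, l2_idx=2, offset=6
L1[3] = 1
L2[1][2] = 16
paddr = 16 * 8 + 6 = 134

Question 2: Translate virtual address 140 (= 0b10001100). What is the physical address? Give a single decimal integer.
Answer: 292

Derivation:
vaddr = 140 = 0b10001100
Split: l1_idx=4, l2_idx=1, offset=4
L1[4] = 0
L2[0][1] = 36
paddr = 36 * 8 + 4 = 292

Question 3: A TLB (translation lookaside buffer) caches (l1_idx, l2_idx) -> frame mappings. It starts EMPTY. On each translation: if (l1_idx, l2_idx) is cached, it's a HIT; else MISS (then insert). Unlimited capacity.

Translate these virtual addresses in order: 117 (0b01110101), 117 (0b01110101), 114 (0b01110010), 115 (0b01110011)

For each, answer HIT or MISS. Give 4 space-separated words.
vaddr=117: (3,2) not in TLB -> MISS, insert
vaddr=117: (3,2) in TLB -> HIT
vaddr=114: (3,2) in TLB -> HIT
vaddr=115: (3,2) in TLB -> HIT

Answer: MISS HIT HIT HIT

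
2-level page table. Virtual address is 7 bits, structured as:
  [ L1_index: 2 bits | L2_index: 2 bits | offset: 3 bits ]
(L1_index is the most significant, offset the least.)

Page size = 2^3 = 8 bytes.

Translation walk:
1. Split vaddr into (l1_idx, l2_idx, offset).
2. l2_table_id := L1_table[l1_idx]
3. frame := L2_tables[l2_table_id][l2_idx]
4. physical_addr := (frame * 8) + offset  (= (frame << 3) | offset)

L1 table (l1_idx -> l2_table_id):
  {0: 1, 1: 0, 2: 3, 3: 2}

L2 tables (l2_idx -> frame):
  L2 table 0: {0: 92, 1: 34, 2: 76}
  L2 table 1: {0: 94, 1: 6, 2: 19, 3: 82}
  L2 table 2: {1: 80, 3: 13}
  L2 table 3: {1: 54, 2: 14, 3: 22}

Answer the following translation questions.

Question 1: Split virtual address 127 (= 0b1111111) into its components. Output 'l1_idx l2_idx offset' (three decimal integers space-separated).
Answer: 3 3 7

Derivation:
vaddr = 127 = 0b1111111
  top 2 bits -> l1_idx = 3
  next 2 bits -> l2_idx = 3
  bottom 3 bits -> offset = 7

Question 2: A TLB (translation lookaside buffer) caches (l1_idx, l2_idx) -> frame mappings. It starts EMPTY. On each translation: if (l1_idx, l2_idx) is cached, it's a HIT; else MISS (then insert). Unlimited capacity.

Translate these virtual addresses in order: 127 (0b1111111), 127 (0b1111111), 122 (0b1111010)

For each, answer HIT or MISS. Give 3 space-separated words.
vaddr=127: (3,3) not in TLB -> MISS, insert
vaddr=127: (3,3) in TLB -> HIT
vaddr=122: (3,3) in TLB -> HIT

Answer: MISS HIT HIT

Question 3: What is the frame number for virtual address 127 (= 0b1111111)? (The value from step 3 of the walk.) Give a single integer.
vaddr = 127: l1_idx=3, l2_idx=3
L1[3] = 2; L2[2][3] = 13

Answer: 13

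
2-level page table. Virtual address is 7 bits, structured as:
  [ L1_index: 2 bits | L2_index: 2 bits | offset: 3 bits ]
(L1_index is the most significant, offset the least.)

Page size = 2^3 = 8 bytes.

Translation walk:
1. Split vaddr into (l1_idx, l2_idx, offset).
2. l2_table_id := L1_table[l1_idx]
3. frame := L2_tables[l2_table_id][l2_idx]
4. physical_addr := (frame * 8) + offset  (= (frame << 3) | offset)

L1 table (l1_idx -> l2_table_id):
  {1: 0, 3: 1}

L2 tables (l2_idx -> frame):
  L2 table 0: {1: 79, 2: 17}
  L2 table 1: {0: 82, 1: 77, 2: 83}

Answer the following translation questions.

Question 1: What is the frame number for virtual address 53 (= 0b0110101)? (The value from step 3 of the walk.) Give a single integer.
vaddr = 53: l1_idx=1, l2_idx=2
L1[1] = 0; L2[0][2] = 17

Answer: 17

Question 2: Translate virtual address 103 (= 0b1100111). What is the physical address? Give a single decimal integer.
vaddr = 103 = 0b1100111
Split: l1_idx=3, l2_idx=0, offset=7
L1[3] = 1
L2[1][0] = 82
paddr = 82 * 8 + 7 = 663

Answer: 663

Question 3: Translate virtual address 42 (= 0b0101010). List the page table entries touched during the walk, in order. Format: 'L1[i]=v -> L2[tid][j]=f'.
vaddr = 42 = 0b0101010
Split: l1_idx=1, l2_idx=1, offset=2

Answer: L1[1]=0 -> L2[0][1]=79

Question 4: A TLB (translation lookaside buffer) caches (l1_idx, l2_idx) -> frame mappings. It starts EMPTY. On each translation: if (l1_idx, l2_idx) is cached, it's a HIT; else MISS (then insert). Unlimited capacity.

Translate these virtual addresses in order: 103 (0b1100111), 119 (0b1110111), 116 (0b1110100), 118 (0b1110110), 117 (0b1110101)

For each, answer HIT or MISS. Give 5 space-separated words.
Answer: MISS MISS HIT HIT HIT

Derivation:
vaddr=103: (3,0) not in TLB -> MISS, insert
vaddr=119: (3,2) not in TLB -> MISS, insert
vaddr=116: (3,2) in TLB -> HIT
vaddr=118: (3,2) in TLB -> HIT
vaddr=117: (3,2) in TLB -> HIT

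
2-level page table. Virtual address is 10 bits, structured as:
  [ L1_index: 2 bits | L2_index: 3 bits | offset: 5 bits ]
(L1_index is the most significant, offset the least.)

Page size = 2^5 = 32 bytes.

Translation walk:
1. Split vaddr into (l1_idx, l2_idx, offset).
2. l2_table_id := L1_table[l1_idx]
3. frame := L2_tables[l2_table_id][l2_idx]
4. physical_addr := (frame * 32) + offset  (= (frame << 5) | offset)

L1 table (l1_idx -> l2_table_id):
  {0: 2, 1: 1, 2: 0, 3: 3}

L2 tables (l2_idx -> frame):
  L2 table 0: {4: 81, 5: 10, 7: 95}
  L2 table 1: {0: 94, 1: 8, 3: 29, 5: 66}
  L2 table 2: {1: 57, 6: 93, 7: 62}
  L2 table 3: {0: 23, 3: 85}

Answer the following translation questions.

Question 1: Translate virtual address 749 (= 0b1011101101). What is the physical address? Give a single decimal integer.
Answer: 3053

Derivation:
vaddr = 749 = 0b1011101101
Split: l1_idx=2, l2_idx=7, offset=13
L1[2] = 0
L2[0][7] = 95
paddr = 95 * 32 + 13 = 3053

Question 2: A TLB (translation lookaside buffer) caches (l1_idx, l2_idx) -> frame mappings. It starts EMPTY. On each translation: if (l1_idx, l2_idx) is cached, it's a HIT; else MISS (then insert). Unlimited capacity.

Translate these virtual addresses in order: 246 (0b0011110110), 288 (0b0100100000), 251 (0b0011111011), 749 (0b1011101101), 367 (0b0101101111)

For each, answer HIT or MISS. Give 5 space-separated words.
Answer: MISS MISS HIT MISS MISS

Derivation:
vaddr=246: (0,7) not in TLB -> MISS, insert
vaddr=288: (1,1) not in TLB -> MISS, insert
vaddr=251: (0,7) in TLB -> HIT
vaddr=749: (2,7) not in TLB -> MISS, insert
vaddr=367: (1,3) not in TLB -> MISS, insert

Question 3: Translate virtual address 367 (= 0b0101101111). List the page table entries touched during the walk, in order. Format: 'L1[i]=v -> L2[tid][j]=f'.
Answer: L1[1]=1 -> L2[1][3]=29

Derivation:
vaddr = 367 = 0b0101101111
Split: l1_idx=1, l2_idx=3, offset=15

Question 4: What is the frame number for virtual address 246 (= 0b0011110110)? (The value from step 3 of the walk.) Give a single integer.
Answer: 62

Derivation:
vaddr = 246: l1_idx=0, l2_idx=7
L1[0] = 2; L2[2][7] = 62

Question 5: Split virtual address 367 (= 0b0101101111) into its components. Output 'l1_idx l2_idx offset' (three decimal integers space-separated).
Answer: 1 3 15

Derivation:
vaddr = 367 = 0b0101101111
  top 2 bits -> l1_idx = 1
  next 3 bits -> l2_idx = 3
  bottom 5 bits -> offset = 15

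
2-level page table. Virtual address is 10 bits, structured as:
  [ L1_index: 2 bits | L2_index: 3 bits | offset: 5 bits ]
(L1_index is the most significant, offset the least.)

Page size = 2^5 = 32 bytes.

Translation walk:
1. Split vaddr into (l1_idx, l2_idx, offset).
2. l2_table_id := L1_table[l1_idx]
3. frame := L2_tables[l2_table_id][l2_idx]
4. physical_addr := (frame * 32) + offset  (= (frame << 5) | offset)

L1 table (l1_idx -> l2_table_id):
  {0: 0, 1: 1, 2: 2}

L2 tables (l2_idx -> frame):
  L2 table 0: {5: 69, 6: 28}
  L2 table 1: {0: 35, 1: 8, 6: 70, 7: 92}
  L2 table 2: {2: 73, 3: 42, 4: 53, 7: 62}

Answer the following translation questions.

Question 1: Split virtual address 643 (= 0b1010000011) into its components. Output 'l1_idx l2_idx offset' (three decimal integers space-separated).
vaddr = 643 = 0b1010000011
  top 2 bits -> l1_idx = 2
  next 3 bits -> l2_idx = 4
  bottom 5 bits -> offset = 3

Answer: 2 4 3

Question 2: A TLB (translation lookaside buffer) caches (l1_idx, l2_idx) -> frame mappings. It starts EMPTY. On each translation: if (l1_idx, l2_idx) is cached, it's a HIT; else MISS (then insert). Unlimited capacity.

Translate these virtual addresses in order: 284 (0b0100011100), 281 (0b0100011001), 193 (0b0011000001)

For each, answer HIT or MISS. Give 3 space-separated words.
vaddr=284: (1,0) not in TLB -> MISS, insert
vaddr=281: (1,0) in TLB -> HIT
vaddr=193: (0,6) not in TLB -> MISS, insert

Answer: MISS HIT MISS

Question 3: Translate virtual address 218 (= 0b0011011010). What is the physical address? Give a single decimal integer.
vaddr = 218 = 0b0011011010
Split: l1_idx=0, l2_idx=6, offset=26
L1[0] = 0
L2[0][6] = 28
paddr = 28 * 32 + 26 = 922

Answer: 922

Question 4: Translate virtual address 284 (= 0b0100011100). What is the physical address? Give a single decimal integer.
vaddr = 284 = 0b0100011100
Split: l1_idx=1, l2_idx=0, offset=28
L1[1] = 1
L2[1][0] = 35
paddr = 35 * 32 + 28 = 1148

Answer: 1148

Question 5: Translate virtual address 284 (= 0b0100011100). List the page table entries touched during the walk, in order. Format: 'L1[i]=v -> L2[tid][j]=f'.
Answer: L1[1]=1 -> L2[1][0]=35

Derivation:
vaddr = 284 = 0b0100011100
Split: l1_idx=1, l2_idx=0, offset=28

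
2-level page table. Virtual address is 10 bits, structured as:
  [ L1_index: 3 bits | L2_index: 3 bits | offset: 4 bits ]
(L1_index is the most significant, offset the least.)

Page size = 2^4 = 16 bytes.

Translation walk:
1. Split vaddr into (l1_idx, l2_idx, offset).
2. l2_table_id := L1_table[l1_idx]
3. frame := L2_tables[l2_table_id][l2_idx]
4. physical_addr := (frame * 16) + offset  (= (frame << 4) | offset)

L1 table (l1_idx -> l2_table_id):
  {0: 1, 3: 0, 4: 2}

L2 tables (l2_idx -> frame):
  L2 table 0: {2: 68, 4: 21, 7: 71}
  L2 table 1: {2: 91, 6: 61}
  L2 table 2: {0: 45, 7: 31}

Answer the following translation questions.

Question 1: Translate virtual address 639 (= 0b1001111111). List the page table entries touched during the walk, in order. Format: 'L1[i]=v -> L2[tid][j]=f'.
vaddr = 639 = 0b1001111111
Split: l1_idx=4, l2_idx=7, offset=15

Answer: L1[4]=2 -> L2[2][7]=31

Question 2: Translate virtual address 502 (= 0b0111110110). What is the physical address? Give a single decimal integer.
vaddr = 502 = 0b0111110110
Split: l1_idx=3, l2_idx=7, offset=6
L1[3] = 0
L2[0][7] = 71
paddr = 71 * 16 + 6 = 1142

Answer: 1142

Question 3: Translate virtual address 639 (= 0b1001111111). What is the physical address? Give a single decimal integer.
vaddr = 639 = 0b1001111111
Split: l1_idx=4, l2_idx=7, offset=15
L1[4] = 2
L2[2][7] = 31
paddr = 31 * 16 + 15 = 511

Answer: 511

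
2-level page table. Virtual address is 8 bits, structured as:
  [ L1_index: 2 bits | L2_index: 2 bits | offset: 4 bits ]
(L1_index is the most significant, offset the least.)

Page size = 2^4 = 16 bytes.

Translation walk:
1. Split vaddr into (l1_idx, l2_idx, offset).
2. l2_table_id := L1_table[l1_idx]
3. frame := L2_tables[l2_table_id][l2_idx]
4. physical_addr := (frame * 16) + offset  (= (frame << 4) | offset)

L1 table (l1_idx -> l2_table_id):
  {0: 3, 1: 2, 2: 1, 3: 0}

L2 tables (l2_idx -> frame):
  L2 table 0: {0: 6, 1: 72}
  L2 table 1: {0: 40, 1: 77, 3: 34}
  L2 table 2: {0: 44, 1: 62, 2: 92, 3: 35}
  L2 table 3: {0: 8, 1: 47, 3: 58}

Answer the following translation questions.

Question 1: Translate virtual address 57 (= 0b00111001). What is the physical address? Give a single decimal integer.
vaddr = 57 = 0b00111001
Split: l1_idx=0, l2_idx=3, offset=9
L1[0] = 3
L2[3][3] = 58
paddr = 58 * 16 + 9 = 937

Answer: 937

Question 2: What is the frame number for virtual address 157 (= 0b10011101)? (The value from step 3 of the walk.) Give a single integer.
Answer: 77

Derivation:
vaddr = 157: l1_idx=2, l2_idx=1
L1[2] = 1; L2[1][1] = 77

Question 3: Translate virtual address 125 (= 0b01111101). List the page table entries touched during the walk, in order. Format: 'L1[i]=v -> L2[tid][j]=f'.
vaddr = 125 = 0b01111101
Split: l1_idx=1, l2_idx=3, offset=13

Answer: L1[1]=2 -> L2[2][3]=35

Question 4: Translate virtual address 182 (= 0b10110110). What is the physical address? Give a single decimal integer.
vaddr = 182 = 0b10110110
Split: l1_idx=2, l2_idx=3, offset=6
L1[2] = 1
L2[1][3] = 34
paddr = 34 * 16 + 6 = 550

Answer: 550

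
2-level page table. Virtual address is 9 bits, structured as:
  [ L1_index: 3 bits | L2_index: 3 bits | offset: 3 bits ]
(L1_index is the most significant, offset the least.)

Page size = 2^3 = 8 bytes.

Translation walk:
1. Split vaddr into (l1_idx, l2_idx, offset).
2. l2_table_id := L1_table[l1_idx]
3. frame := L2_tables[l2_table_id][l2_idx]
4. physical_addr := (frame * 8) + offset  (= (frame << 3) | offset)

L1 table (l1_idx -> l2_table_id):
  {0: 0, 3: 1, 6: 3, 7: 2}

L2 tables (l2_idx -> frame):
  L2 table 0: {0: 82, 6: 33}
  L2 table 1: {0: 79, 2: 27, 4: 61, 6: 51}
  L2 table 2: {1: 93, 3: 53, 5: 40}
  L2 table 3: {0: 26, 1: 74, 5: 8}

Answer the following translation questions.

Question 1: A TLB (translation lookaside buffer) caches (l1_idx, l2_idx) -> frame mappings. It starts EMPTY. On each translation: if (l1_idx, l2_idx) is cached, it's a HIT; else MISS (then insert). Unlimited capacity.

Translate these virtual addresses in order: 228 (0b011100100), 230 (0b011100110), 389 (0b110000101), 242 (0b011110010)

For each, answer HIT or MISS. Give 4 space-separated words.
vaddr=228: (3,4) not in TLB -> MISS, insert
vaddr=230: (3,4) in TLB -> HIT
vaddr=389: (6,0) not in TLB -> MISS, insert
vaddr=242: (3,6) not in TLB -> MISS, insert

Answer: MISS HIT MISS MISS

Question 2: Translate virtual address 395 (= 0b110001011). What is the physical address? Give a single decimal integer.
vaddr = 395 = 0b110001011
Split: l1_idx=6, l2_idx=1, offset=3
L1[6] = 3
L2[3][1] = 74
paddr = 74 * 8 + 3 = 595

Answer: 595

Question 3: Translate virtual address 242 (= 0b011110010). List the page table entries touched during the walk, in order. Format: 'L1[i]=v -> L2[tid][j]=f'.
Answer: L1[3]=1 -> L2[1][6]=51

Derivation:
vaddr = 242 = 0b011110010
Split: l1_idx=3, l2_idx=6, offset=2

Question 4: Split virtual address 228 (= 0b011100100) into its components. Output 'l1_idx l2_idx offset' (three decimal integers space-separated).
vaddr = 228 = 0b011100100
  top 3 bits -> l1_idx = 3
  next 3 bits -> l2_idx = 4
  bottom 3 bits -> offset = 4

Answer: 3 4 4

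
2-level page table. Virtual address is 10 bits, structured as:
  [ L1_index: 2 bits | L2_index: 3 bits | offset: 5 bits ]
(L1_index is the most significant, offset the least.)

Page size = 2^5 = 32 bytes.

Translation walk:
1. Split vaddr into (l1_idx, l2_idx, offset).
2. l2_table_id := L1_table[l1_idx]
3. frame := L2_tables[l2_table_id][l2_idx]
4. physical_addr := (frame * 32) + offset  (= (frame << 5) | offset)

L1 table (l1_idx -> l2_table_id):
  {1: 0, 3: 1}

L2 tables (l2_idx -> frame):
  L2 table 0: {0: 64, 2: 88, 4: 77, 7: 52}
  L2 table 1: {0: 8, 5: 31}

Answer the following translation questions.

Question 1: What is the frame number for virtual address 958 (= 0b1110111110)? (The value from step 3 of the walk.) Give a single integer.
Answer: 31

Derivation:
vaddr = 958: l1_idx=3, l2_idx=5
L1[3] = 1; L2[1][5] = 31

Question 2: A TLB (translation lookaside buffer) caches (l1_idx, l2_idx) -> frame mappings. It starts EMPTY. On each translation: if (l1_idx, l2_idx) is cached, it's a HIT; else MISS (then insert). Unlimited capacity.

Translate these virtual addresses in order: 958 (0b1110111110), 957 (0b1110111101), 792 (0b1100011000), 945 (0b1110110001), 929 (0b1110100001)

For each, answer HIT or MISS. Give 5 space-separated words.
vaddr=958: (3,5) not in TLB -> MISS, insert
vaddr=957: (3,5) in TLB -> HIT
vaddr=792: (3,0) not in TLB -> MISS, insert
vaddr=945: (3,5) in TLB -> HIT
vaddr=929: (3,5) in TLB -> HIT

Answer: MISS HIT MISS HIT HIT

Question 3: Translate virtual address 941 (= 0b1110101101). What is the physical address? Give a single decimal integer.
Answer: 1005

Derivation:
vaddr = 941 = 0b1110101101
Split: l1_idx=3, l2_idx=5, offset=13
L1[3] = 1
L2[1][5] = 31
paddr = 31 * 32 + 13 = 1005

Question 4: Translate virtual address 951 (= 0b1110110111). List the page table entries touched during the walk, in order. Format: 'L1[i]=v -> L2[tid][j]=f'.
Answer: L1[3]=1 -> L2[1][5]=31

Derivation:
vaddr = 951 = 0b1110110111
Split: l1_idx=3, l2_idx=5, offset=23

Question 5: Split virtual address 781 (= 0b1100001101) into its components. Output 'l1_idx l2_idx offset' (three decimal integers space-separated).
vaddr = 781 = 0b1100001101
  top 2 bits -> l1_idx = 3
  next 3 bits -> l2_idx = 0
  bottom 5 bits -> offset = 13

Answer: 3 0 13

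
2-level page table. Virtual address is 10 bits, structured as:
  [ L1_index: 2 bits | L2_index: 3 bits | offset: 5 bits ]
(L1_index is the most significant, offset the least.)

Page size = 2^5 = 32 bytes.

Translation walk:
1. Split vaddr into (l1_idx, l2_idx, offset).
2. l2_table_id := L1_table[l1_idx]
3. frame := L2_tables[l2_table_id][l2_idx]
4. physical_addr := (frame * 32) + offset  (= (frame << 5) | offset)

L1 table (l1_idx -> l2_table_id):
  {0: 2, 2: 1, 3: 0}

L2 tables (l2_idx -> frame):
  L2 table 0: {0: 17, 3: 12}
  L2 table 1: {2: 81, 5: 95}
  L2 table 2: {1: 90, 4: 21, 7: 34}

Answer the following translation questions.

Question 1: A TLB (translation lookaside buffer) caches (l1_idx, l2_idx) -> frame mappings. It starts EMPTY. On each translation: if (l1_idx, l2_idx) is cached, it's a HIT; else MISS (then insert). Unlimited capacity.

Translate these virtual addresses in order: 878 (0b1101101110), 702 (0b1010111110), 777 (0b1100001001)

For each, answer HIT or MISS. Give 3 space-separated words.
vaddr=878: (3,3) not in TLB -> MISS, insert
vaddr=702: (2,5) not in TLB -> MISS, insert
vaddr=777: (3,0) not in TLB -> MISS, insert

Answer: MISS MISS MISS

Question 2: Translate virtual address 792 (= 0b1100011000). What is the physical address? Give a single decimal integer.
vaddr = 792 = 0b1100011000
Split: l1_idx=3, l2_idx=0, offset=24
L1[3] = 0
L2[0][0] = 17
paddr = 17 * 32 + 24 = 568

Answer: 568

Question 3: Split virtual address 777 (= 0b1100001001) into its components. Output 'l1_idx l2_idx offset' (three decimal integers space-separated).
Answer: 3 0 9

Derivation:
vaddr = 777 = 0b1100001001
  top 2 bits -> l1_idx = 3
  next 3 bits -> l2_idx = 0
  bottom 5 bits -> offset = 9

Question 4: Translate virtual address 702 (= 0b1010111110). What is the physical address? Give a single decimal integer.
Answer: 3070

Derivation:
vaddr = 702 = 0b1010111110
Split: l1_idx=2, l2_idx=5, offset=30
L1[2] = 1
L2[1][5] = 95
paddr = 95 * 32 + 30 = 3070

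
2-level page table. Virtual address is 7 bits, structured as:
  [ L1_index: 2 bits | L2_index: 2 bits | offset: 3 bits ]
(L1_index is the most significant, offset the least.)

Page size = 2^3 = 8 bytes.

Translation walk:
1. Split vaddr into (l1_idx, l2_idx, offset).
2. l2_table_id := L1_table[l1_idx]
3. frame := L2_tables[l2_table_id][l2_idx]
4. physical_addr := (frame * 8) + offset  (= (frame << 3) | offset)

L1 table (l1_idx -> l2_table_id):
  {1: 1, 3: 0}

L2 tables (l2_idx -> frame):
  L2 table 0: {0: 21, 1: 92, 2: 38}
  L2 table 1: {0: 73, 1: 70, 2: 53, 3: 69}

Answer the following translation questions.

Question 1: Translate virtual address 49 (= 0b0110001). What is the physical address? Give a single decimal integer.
vaddr = 49 = 0b0110001
Split: l1_idx=1, l2_idx=2, offset=1
L1[1] = 1
L2[1][2] = 53
paddr = 53 * 8 + 1 = 425

Answer: 425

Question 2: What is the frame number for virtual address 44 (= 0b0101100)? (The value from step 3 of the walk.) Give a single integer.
vaddr = 44: l1_idx=1, l2_idx=1
L1[1] = 1; L2[1][1] = 70

Answer: 70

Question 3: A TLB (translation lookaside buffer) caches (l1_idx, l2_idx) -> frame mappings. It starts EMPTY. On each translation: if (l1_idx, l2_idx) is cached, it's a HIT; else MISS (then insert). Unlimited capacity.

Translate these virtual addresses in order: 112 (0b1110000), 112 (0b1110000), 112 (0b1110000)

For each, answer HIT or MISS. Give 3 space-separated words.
vaddr=112: (3,2) not in TLB -> MISS, insert
vaddr=112: (3,2) in TLB -> HIT
vaddr=112: (3,2) in TLB -> HIT

Answer: MISS HIT HIT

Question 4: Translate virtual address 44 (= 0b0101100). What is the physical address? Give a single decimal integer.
Answer: 564

Derivation:
vaddr = 44 = 0b0101100
Split: l1_idx=1, l2_idx=1, offset=4
L1[1] = 1
L2[1][1] = 70
paddr = 70 * 8 + 4 = 564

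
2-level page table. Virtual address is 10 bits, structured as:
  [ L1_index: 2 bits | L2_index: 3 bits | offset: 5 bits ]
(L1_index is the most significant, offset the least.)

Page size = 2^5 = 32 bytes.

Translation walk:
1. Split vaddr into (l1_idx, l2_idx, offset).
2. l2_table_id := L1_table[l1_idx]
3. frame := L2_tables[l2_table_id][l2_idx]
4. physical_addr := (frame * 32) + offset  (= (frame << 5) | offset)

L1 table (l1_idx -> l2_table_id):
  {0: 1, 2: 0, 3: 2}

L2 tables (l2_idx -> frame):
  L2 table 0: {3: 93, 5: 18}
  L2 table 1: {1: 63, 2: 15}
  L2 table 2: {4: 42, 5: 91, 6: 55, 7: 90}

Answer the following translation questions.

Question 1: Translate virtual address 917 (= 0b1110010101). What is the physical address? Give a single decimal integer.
Answer: 1365

Derivation:
vaddr = 917 = 0b1110010101
Split: l1_idx=3, l2_idx=4, offset=21
L1[3] = 2
L2[2][4] = 42
paddr = 42 * 32 + 21 = 1365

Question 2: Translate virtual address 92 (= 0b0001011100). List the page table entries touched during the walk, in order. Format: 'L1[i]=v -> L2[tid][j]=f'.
vaddr = 92 = 0b0001011100
Split: l1_idx=0, l2_idx=2, offset=28

Answer: L1[0]=1 -> L2[1][2]=15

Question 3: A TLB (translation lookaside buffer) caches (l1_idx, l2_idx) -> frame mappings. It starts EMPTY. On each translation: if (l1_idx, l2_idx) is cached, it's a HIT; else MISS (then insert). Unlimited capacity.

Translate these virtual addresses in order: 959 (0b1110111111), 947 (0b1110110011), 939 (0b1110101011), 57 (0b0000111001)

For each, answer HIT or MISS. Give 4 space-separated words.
vaddr=959: (3,5) not in TLB -> MISS, insert
vaddr=947: (3,5) in TLB -> HIT
vaddr=939: (3,5) in TLB -> HIT
vaddr=57: (0,1) not in TLB -> MISS, insert

Answer: MISS HIT HIT MISS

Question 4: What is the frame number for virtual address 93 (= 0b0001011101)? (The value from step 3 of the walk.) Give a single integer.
Answer: 15

Derivation:
vaddr = 93: l1_idx=0, l2_idx=2
L1[0] = 1; L2[1][2] = 15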